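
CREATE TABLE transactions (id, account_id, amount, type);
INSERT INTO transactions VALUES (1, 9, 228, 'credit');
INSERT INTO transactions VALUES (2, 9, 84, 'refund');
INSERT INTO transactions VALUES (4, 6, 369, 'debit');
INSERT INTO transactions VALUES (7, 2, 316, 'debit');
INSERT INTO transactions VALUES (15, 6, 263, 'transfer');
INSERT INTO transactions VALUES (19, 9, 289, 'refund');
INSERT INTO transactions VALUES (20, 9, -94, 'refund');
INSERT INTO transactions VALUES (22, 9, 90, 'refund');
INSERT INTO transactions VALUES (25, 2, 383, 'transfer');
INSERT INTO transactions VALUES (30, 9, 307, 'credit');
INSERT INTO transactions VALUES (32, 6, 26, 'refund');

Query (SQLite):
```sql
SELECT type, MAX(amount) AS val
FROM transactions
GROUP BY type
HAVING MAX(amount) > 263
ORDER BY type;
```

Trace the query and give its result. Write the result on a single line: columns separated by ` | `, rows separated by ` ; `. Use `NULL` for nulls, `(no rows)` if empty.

credit | 307 ; debit | 369 ; refund | 289 ; transfer | 383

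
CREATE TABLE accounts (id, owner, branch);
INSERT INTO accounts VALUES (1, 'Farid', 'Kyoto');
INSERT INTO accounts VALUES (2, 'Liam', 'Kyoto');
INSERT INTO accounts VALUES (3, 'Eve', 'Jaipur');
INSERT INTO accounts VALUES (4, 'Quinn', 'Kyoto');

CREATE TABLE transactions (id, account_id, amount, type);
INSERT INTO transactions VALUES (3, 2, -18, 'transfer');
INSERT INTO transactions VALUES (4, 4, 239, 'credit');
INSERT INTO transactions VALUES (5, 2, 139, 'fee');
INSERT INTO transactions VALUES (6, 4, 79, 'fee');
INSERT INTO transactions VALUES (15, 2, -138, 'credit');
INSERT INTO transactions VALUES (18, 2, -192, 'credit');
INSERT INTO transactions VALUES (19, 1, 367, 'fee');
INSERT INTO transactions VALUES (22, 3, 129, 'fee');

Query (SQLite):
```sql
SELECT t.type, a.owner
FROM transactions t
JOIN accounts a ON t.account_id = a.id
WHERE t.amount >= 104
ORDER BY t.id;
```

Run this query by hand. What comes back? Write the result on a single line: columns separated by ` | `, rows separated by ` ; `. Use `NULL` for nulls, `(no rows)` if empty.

credit | Quinn ; fee | Liam ; fee | Farid ; fee | Eve

Each transactions row matches the accounts row where account_id = accounts.id.
Then keep rows with t.amount >= 104.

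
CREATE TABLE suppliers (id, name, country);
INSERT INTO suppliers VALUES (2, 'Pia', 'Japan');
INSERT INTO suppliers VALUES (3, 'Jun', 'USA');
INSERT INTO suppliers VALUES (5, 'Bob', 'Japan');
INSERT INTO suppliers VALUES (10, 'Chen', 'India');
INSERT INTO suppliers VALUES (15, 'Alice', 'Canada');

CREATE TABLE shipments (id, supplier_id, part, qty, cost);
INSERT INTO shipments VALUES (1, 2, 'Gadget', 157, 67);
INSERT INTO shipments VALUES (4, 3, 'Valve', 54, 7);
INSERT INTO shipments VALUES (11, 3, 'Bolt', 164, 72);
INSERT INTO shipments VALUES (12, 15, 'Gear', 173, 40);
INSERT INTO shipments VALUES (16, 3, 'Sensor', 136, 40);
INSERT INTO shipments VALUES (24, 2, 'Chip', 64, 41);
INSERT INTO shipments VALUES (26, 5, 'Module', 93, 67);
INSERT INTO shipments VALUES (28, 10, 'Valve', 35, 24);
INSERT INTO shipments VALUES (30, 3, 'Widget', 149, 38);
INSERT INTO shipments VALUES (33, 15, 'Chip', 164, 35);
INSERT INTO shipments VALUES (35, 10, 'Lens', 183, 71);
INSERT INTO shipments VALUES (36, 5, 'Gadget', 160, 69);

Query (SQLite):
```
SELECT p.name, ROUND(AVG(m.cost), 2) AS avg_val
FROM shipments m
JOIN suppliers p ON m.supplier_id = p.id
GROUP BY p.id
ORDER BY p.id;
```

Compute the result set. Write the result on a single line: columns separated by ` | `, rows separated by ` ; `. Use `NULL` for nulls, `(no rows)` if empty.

Join each shipments row to its suppliers via supplier_id.
Group joined rows by suppliers.id; compute ROUND(AVG(m.cost), 2) per group.
  2: ids {1, 24} → ROUND(AVG(m.cost), 2)=54
  3: ids {4, 11, 16, 30} → ROUND(AVG(m.cost), 2)=39.25
  5: ids {26, 36} → ROUND(AVG(m.cost), 2)=68
  10: ids {28, 35} → ROUND(AVG(m.cost), 2)=47.5
  15: ids {12, 33} → ROUND(AVG(m.cost), 2)=37.5

Pia | 54 ; Jun | 39.25 ; Bob | 68 ; Chen | 47.5 ; Alice | 37.5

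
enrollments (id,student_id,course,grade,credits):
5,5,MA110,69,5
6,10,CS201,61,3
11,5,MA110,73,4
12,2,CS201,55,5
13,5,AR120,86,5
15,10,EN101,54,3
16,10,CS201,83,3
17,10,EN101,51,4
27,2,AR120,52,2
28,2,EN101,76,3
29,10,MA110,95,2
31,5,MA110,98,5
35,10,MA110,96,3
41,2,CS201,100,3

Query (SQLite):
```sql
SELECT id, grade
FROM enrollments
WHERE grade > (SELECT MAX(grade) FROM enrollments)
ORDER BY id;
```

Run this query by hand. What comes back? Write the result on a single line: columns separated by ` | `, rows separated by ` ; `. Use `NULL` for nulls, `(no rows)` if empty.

(no rows)

Scalar subquery: MAX(grade) over all enrollments rows = 100.
Keep rows where grade > that value.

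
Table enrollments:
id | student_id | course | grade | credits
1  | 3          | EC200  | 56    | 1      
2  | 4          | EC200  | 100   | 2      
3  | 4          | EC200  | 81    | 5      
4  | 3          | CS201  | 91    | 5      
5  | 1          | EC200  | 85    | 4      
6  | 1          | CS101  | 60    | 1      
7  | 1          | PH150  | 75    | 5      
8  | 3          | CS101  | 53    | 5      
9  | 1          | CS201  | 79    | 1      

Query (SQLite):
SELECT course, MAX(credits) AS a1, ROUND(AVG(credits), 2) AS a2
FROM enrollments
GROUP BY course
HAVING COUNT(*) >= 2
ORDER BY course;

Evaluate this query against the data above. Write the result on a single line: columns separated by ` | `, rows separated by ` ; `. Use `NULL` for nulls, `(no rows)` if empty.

Group enrollments by course.
Per group compute: MAX(credits), ROUND(AVG(credits), 2).
HAVING: drop groups with fewer than 2 rows.
  CS101: ids {6, 8} → MAX(credits)=5, ROUND(AVG(credits), 2)=3
  CS201: ids {4, 9} → MAX(credits)=5, ROUND(AVG(credits), 2)=3
  EC200: ids {1, 2, 3, 5} → MAX(credits)=5, ROUND(AVG(credits), 2)=3
  PH150: ids {7} → MAX(credits)=5, ROUND(AVG(credits), 2)=5

CS101 | 5 | 3 ; CS201 | 5 | 3 ; EC200 | 5 | 3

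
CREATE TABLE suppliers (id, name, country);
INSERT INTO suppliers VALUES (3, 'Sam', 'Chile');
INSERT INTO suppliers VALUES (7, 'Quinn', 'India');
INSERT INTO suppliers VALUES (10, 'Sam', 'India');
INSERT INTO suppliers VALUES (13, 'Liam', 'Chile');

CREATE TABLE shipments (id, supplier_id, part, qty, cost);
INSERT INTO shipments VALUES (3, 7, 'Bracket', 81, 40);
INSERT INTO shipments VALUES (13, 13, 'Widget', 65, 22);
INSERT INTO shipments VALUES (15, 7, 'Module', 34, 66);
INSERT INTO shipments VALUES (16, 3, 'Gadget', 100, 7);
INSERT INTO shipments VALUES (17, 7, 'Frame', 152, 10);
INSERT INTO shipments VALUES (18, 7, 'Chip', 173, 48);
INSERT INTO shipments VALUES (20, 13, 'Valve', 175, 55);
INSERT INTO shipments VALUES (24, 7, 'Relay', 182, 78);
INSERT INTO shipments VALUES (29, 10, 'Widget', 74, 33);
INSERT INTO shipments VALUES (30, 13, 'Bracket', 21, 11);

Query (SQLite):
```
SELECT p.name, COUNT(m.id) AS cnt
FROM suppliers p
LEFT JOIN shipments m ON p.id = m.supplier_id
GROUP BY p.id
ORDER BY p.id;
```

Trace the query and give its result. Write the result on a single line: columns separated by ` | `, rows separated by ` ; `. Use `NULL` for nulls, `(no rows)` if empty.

Sam | 1 ; Quinn | 5 ; Sam | 1 ; Liam | 3

LEFT JOIN keeps every suppliers row; unmatched ones get NULL for shipments columns.
Group by suppliers.id and compute COUNT(m.id). COUNT(col) of an all-NULL group is 0.
  3: ids {16} → COUNT(m.id)=1
  7: ids {3, 15, 17, 18, 24} → COUNT(m.id)=5
  10: ids {29} → COUNT(m.id)=1
  13: ids {13, 20, 30} → COUNT(m.id)=3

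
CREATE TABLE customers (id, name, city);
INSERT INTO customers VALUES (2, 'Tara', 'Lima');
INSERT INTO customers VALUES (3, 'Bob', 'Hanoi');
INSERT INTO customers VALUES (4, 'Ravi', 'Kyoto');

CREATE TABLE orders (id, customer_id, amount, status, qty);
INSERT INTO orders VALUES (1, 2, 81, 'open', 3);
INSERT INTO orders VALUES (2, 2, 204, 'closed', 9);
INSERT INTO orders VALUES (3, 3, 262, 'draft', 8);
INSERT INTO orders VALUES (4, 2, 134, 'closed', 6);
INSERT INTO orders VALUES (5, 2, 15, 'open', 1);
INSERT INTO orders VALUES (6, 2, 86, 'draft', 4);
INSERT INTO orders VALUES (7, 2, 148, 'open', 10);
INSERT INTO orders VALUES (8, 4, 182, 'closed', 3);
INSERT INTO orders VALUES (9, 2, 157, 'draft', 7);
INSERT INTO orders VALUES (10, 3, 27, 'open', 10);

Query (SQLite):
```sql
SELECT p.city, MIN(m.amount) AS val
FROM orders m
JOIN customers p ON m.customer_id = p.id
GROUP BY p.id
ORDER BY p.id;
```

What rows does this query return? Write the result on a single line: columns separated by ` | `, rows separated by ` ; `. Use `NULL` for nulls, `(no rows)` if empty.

Lima | 15 ; Hanoi | 27 ; Kyoto | 182

Join each orders row to its customers via customer_id.
Group joined rows by customers.id; compute MIN(m.amount) per group.
  2: ids {1, 2, 4, 5, 6, 7, 9} → MIN(m.amount)=15
  3: ids {3, 10} → MIN(m.amount)=27
  4: ids {8} → MIN(m.amount)=182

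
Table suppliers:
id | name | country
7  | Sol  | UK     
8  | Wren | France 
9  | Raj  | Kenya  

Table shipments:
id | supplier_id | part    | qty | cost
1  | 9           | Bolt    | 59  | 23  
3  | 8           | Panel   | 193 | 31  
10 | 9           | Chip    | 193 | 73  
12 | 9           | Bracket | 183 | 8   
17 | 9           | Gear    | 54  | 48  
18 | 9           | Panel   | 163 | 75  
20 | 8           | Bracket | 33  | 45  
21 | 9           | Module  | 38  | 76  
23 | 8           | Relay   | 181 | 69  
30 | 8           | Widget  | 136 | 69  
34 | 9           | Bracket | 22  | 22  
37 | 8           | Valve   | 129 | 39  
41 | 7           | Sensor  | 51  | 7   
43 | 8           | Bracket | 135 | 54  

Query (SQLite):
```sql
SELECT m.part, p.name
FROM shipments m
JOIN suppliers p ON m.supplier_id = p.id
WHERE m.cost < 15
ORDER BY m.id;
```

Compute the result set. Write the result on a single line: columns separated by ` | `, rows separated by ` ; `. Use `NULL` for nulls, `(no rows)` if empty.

Bracket | Raj ; Sensor | Sol

Each shipments row matches the suppliers row where supplier_id = suppliers.id.
Then keep rows with m.cost < 15.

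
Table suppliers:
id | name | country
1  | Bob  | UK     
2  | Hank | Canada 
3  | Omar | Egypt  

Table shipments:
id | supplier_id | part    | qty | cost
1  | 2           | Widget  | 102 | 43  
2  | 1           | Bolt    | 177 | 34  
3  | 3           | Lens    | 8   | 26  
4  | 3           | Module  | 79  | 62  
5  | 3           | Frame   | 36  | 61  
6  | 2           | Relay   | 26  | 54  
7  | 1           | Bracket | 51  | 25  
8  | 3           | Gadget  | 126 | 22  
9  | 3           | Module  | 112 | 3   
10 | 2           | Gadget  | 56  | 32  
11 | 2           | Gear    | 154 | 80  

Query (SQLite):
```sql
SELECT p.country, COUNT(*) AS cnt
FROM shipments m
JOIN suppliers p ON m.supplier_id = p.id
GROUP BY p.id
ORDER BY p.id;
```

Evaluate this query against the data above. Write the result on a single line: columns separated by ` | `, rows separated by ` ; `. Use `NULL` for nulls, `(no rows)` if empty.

UK | 2 ; Canada | 4 ; Egypt | 5

Join each shipments row to its suppliers via supplier_id.
Group joined rows by suppliers.id; compute COUNT(*) per group.
  1: ids {2, 7} → COUNT(*)=2
  2: ids {1, 6, 10, 11} → COUNT(*)=4
  3: ids {3, 4, 5, 8, 9} → COUNT(*)=5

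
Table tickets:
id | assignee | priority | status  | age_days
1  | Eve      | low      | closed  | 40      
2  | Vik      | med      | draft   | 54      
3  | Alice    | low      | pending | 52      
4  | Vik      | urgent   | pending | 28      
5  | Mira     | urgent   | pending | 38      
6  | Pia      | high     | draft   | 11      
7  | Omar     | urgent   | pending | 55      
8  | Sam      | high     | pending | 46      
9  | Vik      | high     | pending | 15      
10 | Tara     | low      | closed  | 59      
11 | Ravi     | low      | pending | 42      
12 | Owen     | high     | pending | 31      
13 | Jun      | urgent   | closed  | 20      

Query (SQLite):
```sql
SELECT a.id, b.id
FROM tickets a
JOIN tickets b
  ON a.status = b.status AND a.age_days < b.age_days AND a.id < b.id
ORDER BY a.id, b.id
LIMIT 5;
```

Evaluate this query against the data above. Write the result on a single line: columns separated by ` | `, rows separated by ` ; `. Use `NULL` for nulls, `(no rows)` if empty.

Pairs (a,b) with same status, a.age_days < b.age_days, a.id < b.id.
status groups: closed:{1,10,13} draft:{2,6} pending:{3,4,5,7,8,9,11,12}
Ordered by (a.id, b.id); first 5.

1 | 10 ; 3 | 7 ; 4 | 5 ; 4 | 7 ; 4 | 8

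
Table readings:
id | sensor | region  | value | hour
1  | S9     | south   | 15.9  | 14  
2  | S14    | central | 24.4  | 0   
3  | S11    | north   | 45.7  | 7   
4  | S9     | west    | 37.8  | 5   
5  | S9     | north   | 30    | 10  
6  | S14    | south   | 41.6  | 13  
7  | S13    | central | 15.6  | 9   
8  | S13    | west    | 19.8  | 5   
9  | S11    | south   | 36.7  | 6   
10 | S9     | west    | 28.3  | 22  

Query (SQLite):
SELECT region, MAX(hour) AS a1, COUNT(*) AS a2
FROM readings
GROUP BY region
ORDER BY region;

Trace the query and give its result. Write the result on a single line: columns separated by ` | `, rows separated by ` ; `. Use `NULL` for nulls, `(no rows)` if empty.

Group readings by region.
Per group compute: MAX(hour), COUNT(*).
  central: ids {2, 7} → MAX(hour)=9, COUNT(*)=2
  north: ids {3, 5} → MAX(hour)=10, COUNT(*)=2
  south: ids {1, 6, 9} → MAX(hour)=14, COUNT(*)=3
  west: ids {4, 8, 10} → MAX(hour)=22, COUNT(*)=3

central | 9 | 2 ; north | 10 | 2 ; south | 14 | 3 ; west | 22 | 3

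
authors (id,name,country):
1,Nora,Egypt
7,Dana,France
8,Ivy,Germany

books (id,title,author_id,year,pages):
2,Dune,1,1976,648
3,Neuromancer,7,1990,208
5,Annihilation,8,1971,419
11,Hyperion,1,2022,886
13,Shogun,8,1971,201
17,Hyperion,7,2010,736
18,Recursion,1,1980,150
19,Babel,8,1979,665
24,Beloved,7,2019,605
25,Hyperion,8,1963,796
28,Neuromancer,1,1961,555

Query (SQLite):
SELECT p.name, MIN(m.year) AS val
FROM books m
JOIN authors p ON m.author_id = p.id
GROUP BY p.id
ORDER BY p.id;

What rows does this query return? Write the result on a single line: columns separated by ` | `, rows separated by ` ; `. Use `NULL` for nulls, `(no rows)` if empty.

Join each books row to its authors via author_id.
Group joined rows by authors.id; compute MIN(m.year) per group.
  1: ids {2, 11, 18, 28} → MIN(m.year)=1961
  7: ids {3, 17, 24} → MIN(m.year)=1990
  8: ids {5, 13, 19, 25} → MIN(m.year)=1963

Nora | 1961 ; Dana | 1990 ; Ivy | 1963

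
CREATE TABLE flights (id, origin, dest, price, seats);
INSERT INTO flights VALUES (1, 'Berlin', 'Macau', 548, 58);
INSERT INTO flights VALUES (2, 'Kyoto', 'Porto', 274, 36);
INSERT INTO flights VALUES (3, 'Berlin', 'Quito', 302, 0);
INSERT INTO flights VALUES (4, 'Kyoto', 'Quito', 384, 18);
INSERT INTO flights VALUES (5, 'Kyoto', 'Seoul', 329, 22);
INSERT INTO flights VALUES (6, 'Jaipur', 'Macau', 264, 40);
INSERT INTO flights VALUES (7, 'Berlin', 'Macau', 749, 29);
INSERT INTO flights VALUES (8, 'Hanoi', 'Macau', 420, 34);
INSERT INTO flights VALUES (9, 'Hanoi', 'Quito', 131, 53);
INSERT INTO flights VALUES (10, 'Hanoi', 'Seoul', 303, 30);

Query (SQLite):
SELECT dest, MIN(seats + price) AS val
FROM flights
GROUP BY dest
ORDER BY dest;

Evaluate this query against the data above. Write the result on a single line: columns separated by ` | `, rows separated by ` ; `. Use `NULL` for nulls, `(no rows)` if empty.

For each row compute seats + price.
Group by dest; take MIN of the expression per group.
  Macau: ids {1, 6, 7, 8} → MIN(seats + price)=304
  Porto: ids {2} → MIN(seats + price)=310
  Quito: ids {3, 4, 9} → MIN(seats + price)=184
  Seoul: ids {5, 10} → MIN(seats + price)=333

Macau | 304 ; Porto | 310 ; Quito | 184 ; Seoul | 333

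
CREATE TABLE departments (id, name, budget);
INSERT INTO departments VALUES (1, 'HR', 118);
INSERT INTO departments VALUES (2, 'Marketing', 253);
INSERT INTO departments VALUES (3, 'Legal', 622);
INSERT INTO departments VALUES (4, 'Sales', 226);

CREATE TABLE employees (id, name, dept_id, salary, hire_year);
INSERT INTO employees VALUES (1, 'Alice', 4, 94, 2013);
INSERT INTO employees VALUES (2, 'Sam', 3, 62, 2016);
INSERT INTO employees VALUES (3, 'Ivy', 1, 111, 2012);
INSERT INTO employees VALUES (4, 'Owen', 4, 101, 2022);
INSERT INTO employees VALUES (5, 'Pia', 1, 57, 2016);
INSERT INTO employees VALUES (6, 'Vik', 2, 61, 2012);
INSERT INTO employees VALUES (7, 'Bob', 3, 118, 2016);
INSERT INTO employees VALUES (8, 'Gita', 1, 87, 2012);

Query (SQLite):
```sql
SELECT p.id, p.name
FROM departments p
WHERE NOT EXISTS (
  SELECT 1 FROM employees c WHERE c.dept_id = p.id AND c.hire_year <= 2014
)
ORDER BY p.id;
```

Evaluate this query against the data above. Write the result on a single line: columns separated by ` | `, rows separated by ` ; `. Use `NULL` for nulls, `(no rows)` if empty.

3 | Legal

For each departments row, check whether any employees with matching dept_id has hire_year <= 2014.
Keep rows where that is false.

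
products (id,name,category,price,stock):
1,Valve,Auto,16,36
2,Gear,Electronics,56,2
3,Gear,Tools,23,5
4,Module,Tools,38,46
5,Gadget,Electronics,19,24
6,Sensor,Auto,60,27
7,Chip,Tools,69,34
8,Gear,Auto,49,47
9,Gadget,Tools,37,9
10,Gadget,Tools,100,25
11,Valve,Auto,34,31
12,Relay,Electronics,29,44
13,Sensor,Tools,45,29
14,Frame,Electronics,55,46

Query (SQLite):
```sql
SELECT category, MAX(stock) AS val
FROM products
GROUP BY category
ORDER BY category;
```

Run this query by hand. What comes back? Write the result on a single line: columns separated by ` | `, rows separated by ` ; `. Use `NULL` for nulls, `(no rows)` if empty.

Auto | 47 ; Electronics | 46 ; Tools | 46

Partition products by category; compute MAX(stock) within each group.
  Auto: ids {1, 6, 8, 11} → MAX(stock)=47
  Electronics: ids {2, 5, 12, 14} → MAX(stock)=46
  Tools: ids {3, 4, 7, 9, 10, 13} → MAX(stock)=46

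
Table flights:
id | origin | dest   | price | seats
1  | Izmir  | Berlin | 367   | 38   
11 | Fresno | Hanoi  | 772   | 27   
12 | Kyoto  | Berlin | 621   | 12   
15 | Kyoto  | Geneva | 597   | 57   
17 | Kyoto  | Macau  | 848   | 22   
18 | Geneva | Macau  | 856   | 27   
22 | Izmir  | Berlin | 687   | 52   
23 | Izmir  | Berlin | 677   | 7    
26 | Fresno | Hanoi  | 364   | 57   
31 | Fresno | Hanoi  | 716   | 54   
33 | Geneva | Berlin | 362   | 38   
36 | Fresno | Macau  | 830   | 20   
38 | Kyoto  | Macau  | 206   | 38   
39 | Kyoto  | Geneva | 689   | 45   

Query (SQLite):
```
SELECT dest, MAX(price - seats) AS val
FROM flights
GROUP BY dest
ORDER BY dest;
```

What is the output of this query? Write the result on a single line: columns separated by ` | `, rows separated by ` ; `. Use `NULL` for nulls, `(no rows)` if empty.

For each row compute price - seats.
Group by dest; take MAX of the expression per group.
  Berlin: ids {1, 12, 22, 23, 33} → MAX(price - seats)=670
  Geneva: ids {15, 39} → MAX(price - seats)=644
  Hanoi: ids {11, 26, 31} → MAX(price - seats)=745
  Macau: ids {17, 18, 36, 38} → MAX(price - seats)=829

Berlin | 670 ; Geneva | 644 ; Hanoi | 745 ; Macau | 829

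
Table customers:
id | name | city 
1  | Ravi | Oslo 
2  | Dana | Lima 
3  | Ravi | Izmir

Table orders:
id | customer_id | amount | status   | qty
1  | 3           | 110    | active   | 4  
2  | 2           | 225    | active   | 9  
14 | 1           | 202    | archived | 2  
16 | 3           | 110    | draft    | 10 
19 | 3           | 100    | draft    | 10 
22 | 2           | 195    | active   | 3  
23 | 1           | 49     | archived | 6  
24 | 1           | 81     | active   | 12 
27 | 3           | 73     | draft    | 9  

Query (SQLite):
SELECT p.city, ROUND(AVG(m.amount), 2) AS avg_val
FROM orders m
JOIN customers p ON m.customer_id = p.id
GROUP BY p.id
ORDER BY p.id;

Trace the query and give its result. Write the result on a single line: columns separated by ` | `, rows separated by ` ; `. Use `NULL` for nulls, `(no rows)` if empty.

Oslo | 110.67 ; Lima | 210 ; Izmir | 98.25

Join each orders row to its customers via customer_id.
Group joined rows by customers.id; compute ROUND(AVG(m.amount), 2) per group.
  1: ids {14, 23, 24} → ROUND(AVG(m.amount), 2)=110.67
  2: ids {2, 22} → ROUND(AVG(m.amount), 2)=210
  3: ids {1, 16, 19, 27} → ROUND(AVG(m.amount), 2)=98.25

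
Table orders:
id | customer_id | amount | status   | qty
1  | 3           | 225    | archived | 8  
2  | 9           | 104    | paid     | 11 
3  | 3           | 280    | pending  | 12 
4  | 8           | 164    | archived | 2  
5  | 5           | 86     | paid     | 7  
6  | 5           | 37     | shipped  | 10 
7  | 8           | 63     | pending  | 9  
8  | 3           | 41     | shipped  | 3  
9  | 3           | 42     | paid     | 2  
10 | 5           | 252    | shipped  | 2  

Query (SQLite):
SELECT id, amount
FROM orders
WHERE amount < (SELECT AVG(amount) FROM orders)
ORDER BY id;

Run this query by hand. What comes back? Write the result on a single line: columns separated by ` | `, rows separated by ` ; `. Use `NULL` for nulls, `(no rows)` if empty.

Scalar subquery: AVG(amount) over all orders rows = 129.4.
Keep rows where amount < that value.

2 | 104 ; 5 | 86 ; 6 | 37 ; 7 | 63 ; 8 | 41 ; 9 | 42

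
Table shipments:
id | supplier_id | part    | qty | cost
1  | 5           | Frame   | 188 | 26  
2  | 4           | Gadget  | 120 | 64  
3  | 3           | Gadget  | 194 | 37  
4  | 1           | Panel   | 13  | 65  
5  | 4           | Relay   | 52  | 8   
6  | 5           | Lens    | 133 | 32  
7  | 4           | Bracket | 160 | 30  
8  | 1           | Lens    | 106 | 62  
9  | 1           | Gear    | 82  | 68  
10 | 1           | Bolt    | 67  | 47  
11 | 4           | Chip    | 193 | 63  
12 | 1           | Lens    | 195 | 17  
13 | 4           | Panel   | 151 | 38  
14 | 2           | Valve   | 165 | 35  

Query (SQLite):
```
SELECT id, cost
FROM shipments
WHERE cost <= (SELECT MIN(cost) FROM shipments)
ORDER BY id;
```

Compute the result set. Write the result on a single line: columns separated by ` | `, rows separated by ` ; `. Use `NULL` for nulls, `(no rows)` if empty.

5 | 8

Scalar subquery: MIN(cost) over all shipments rows = 8.
Keep rows where cost <= that value.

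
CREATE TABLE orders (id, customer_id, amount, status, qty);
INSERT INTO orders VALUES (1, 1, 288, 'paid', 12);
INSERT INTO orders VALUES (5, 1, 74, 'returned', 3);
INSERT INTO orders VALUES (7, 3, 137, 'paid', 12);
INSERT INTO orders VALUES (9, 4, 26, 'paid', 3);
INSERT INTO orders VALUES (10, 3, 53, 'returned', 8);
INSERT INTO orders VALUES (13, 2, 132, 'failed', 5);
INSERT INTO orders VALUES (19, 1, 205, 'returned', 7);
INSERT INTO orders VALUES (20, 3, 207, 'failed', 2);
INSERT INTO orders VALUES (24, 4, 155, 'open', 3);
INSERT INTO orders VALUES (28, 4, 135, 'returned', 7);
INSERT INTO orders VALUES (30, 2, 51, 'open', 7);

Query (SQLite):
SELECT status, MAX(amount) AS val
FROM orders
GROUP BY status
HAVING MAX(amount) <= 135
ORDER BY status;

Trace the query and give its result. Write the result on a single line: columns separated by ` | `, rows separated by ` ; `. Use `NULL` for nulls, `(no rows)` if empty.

(no rows)

Partition orders by status; compute MAX(amount) within each group.
HAVING: keep groups where MAX(amount) <= 135.
  failed: ids {13, 20} → MAX(amount)=207
  open: ids {24, 30} → MAX(amount)=155
  paid: ids {1, 7, 9} → MAX(amount)=288
  returned: ids {5, 10, 19, 28} → MAX(amount)=205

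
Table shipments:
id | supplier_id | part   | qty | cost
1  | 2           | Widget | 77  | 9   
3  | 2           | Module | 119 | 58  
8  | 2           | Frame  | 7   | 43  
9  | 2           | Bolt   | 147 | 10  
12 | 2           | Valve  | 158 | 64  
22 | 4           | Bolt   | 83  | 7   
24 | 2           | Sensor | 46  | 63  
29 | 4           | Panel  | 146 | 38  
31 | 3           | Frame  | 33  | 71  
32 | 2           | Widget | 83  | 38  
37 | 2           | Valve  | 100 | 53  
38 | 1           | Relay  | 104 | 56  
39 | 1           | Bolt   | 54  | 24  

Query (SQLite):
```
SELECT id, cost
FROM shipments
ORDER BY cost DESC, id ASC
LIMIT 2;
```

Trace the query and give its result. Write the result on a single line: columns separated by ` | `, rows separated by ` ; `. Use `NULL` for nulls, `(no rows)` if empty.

31 | 71 ; 12 | 64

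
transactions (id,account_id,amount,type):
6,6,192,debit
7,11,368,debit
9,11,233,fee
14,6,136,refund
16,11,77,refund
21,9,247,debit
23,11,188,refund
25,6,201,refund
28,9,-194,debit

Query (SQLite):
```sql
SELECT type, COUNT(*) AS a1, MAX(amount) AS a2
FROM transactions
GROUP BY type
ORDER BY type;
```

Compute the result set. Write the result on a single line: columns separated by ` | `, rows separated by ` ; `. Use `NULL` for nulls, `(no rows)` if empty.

Group transactions by type.
Per group compute: COUNT(*), MAX(amount).
  debit: ids {6, 7, 21, 28} → COUNT(*)=4, MAX(amount)=368
  fee: ids {9} → COUNT(*)=1, MAX(amount)=233
  refund: ids {14, 16, 23, 25} → COUNT(*)=4, MAX(amount)=201

debit | 4 | 368 ; fee | 1 | 233 ; refund | 4 | 201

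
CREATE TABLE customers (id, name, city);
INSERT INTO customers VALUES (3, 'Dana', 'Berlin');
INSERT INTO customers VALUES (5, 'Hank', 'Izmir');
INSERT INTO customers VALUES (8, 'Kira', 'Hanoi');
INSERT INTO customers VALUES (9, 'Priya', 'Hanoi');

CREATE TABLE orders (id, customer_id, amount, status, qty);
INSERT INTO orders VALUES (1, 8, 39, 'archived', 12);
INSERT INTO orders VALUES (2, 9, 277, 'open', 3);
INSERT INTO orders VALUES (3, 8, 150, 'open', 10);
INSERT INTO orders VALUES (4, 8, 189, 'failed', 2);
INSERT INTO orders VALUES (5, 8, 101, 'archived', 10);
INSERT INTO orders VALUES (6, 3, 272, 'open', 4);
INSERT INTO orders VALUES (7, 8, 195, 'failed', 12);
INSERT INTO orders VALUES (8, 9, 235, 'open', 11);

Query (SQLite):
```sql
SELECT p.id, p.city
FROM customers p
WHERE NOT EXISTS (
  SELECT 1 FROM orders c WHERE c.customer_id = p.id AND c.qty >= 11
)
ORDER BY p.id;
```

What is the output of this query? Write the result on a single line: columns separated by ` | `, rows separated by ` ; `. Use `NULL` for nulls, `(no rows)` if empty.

For each customers row, check whether any orders with matching customer_id has qty >= 11.
Keep rows where that is false.

3 | Berlin ; 5 | Izmir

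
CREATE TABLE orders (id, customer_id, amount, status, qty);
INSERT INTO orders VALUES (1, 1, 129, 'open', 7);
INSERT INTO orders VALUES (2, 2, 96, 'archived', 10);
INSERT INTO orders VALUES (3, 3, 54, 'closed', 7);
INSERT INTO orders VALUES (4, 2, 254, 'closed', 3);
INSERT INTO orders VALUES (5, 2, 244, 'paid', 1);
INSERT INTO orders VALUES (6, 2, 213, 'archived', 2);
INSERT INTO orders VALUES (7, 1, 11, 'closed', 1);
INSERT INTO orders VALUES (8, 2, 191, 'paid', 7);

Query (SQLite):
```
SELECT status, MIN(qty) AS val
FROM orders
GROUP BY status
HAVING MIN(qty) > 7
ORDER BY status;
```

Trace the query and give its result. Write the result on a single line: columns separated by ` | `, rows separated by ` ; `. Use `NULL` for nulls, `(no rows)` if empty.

Partition orders by status; compute MIN(qty) within each group.
HAVING: keep groups where MIN(qty) > 7.
  archived: ids {2, 6} → MIN(qty)=2
  closed: ids {3, 4, 7} → MIN(qty)=1
  open: ids {1} → MIN(qty)=7
  paid: ids {5, 8} → MIN(qty)=1

(no rows)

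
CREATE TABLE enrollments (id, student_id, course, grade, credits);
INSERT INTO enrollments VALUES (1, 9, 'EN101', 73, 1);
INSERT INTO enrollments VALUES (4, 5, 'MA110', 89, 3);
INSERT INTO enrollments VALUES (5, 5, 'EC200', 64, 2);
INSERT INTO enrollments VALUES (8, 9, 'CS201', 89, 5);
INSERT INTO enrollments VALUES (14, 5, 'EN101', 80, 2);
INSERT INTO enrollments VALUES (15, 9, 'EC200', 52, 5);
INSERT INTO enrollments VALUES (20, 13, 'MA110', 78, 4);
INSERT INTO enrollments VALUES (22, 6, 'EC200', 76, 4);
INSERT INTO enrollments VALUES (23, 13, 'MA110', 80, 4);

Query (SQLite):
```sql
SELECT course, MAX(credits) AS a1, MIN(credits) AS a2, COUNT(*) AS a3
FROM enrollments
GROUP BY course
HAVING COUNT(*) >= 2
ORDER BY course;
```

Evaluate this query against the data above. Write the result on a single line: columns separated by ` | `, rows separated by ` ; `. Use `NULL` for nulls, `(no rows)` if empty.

Group enrollments by course.
Per group compute: MAX(credits), MIN(credits), COUNT(*).
HAVING: drop groups with fewer than 2 rows.
  CS201: ids {8} → MAX(credits)=5, MIN(credits)=5, COUNT(*)=1
  EC200: ids {5, 15, 22} → MAX(credits)=5, MIN(credits)=2, COUNT(*)=3
  EN101: ids {1, 14} → MAX(credits)=2, MIN(credits)=1, COUNT(*)=2
  MA110: ids {4, 20, 23} → MAX(credits)=4, MIN(credits)=3, COUNT(*)=3

EC200 | 5 | 2 | 3 ; EN101 | 2 | 1 | 2 ; MA110 | 4 | 3 | 3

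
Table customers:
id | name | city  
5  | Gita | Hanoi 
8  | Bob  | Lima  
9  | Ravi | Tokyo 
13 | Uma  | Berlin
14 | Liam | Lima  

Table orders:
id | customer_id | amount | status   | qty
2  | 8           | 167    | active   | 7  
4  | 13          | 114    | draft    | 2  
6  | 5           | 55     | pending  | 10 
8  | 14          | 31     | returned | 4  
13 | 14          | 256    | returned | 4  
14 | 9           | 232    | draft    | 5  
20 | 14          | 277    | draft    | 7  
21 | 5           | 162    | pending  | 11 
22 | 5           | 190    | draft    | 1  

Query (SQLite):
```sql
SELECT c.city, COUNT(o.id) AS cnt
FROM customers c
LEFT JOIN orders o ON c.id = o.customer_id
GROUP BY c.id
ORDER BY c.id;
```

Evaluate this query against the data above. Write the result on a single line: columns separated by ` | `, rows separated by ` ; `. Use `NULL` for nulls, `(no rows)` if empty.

Hanoi | 3 ; Lima | 1 ; Tokyo | 1 ; Berlin | 1 ; Lima | 3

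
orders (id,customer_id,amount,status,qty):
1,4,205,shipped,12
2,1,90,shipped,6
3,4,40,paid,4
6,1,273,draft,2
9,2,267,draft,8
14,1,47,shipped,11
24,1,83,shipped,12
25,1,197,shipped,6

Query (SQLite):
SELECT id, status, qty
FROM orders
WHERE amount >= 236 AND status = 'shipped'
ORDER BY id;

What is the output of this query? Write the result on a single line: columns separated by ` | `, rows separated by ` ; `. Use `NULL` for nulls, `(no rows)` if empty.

amount >= 236: ids {6, 9}
status = 'shipped': ids {1, 2, 14, 24, 25}
Combine with AND.

(no rows)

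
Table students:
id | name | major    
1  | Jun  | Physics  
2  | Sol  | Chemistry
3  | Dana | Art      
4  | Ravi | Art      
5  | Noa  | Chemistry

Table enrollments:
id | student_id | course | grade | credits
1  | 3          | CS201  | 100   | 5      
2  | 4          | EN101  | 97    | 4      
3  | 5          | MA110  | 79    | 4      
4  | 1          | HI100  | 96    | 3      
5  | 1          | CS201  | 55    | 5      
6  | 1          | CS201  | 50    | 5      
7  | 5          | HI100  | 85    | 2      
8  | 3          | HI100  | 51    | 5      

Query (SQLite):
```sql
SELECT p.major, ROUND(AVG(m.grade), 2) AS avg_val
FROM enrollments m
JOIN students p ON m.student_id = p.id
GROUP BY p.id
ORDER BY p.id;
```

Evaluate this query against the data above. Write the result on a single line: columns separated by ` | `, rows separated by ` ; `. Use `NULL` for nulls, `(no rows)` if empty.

Join each enrollments row to its students via student_id.
Group joined rows by students.id; compute ROUND(AVG(m.grade), 2) per group.
  1: ids {4, 5, 6} → ROUND(AVG(m.grade), 2)=67
  3: ids {1, 8} → ROUND(AVG(m.grade), 2)=75.5
  4: ids {2} → ROUND(AVG(m.grade), 2)=97
  5: ids {3, 7} → ROUND(AVG(m.grade), 2)=82

Physics | 67 ; Art | 75.5 ; Art | 97 ; Chemistry | 82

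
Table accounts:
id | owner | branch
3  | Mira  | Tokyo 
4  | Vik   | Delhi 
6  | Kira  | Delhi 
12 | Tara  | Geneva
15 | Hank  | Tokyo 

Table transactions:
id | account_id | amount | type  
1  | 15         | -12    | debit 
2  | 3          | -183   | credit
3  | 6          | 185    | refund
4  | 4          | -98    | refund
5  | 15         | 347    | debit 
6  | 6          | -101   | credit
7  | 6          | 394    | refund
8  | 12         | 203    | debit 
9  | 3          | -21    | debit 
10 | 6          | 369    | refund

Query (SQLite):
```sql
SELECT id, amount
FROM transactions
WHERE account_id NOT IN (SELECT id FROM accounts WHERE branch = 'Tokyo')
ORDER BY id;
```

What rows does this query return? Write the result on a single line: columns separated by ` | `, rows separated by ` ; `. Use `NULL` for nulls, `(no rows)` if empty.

3 | 185 ; 4 | -98 ; 6 | -101 ; 7 | 394 ; 8 | 203 ; 10 | 369

Inner query: accounts.id where branch = 'Tokyo'.
Outer: keep transactions rows whose account_id is not in that set.
Inner query → {3, 15}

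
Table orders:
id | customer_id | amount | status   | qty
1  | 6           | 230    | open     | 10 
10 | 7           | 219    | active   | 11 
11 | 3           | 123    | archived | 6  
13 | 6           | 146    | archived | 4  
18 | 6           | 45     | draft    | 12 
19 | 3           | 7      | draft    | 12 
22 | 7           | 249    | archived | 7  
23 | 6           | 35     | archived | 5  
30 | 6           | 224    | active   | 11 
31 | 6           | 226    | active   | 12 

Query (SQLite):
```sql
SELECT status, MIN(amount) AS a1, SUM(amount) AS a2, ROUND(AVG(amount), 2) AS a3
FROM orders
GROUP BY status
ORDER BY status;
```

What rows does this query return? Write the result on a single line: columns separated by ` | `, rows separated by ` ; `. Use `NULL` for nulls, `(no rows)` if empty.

Group orders by status.
Per group compute: MIN(amount), SUM(amount), ROUND(AVG(amount), 2).
  active: ids {10, 30, 31} → MIN(amount)=219, SUM(amount)=669, ROUND(AVG(amount), 2)=223
  archived: ids {11, 13, 22, 23} → MIN(amount)=35, SUM(amount)=553, ROUND(AVG(amount), 2)=138.25
  draft: ids {18, 19} → MIN(amount)=7, SUM(amount)=52, ROUND(AVG(amount), 2)=26
  open: ids {1} → MIN(amount)=230, SUM(amount)=230, ROUND(AVG(amount), 2)=230

active | 219 | 669 | 223 ; archived | 35 | 553 | 138.25 ; draft | 7 | 52 | 26 ; open | 230 | 230 | 230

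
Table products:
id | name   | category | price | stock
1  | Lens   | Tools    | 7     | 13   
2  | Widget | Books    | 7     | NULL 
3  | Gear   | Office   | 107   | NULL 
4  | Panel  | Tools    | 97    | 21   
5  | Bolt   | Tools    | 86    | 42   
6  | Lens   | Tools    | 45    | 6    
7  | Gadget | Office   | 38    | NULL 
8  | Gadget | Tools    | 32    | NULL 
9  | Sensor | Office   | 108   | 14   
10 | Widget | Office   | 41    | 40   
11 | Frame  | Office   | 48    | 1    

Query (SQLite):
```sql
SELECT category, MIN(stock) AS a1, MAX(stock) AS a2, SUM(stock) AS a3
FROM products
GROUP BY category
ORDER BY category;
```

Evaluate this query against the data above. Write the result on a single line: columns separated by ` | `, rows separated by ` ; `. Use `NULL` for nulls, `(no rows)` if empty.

Group products by category.
Per group compute: MIN(stock), MAX(stock), SUM(stock).
  Books: ids {2} → MIN(stock)=NULL, MAX(stock)=NULL, SUM(stock)=NULL
  Office: ids {3, 7, 9, 10, 11} → MIN(stock)=1, MAX(stock)=40, SUM(stock)=55
  Tools: ids {1, 4, 5, 6, 8} → MIN(stock)=6, MAX(stock)=42, SUM(stock)=82

Books | NULL | NULL | NULL ; Office | 1 | 40 | 55 ; Tools | 6 | 42 | 82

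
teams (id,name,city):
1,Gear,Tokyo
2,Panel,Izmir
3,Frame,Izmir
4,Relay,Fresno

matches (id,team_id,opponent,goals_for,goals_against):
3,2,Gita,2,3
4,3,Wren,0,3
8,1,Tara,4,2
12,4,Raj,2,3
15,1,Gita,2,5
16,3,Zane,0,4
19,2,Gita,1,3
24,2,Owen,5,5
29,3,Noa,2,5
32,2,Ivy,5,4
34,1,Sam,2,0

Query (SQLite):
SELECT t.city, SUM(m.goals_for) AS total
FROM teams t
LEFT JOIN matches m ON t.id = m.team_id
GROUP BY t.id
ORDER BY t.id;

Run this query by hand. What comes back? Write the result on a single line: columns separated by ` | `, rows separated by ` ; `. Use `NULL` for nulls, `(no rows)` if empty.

Tokyo | 8 ; Izmir | 13 ; Izmir | 2 ; Fresno | 2

LEFT JOIN keeps every teams row; unmatched ones get NULL for matches columns.
Group by teams.id and compute SUM(m.goals_for). SUM over an all-NULL group is NULL.
  1: ids {8, 15, 34} → SUM(m.goals_for)=8
  2: ids {3, 19, 24, 32} → SUM(m.goals_for)=13
  3: ids {4, 16, 29} → SUM(m.goals_for)=2
  4: ids {12} → SUM(m.goals_for)=2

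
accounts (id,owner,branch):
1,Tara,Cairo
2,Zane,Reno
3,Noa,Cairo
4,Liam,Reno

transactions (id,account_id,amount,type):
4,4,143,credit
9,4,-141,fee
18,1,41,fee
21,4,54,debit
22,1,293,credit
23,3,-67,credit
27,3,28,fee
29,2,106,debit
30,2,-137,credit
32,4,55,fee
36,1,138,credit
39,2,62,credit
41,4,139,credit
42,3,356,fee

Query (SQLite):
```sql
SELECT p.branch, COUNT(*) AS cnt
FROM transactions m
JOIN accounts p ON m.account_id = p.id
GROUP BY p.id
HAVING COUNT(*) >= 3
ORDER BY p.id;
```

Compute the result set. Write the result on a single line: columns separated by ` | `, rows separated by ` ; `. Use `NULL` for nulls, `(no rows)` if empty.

Join each transactions row to its accounts via account_id.
Group joined rows by accounts.id; compute COUNT(*) per group.
HAVING: keep groups with count ≥ 3.
  1: ids {18, 22, 36} → COUNT(*)=3
  2: ids {29, 30, 39} → COUNT(*)=3
  3: ids {23, 27, 42} → COUNT(*)=3
  4: ids {4, 9, 21, 32, 41} → COUNT(*)=5

Cairo | 3 ; Reno | 3 ; Cairo | 3 ; Reno | 5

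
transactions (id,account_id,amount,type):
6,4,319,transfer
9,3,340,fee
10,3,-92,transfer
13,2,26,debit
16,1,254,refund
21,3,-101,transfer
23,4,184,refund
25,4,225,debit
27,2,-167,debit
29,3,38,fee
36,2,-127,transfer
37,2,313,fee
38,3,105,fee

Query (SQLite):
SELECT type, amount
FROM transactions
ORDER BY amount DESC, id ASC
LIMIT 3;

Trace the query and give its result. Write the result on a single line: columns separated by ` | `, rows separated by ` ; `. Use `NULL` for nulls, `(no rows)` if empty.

Sort by amount desc, tiebreak id asc: (340, id=9), (319, id=6), (313, id=37), (254, id=16), (225, id=25), (184, id=23) …. Take first 3.

fee | 340 ; transfer | 319 ; fee | 313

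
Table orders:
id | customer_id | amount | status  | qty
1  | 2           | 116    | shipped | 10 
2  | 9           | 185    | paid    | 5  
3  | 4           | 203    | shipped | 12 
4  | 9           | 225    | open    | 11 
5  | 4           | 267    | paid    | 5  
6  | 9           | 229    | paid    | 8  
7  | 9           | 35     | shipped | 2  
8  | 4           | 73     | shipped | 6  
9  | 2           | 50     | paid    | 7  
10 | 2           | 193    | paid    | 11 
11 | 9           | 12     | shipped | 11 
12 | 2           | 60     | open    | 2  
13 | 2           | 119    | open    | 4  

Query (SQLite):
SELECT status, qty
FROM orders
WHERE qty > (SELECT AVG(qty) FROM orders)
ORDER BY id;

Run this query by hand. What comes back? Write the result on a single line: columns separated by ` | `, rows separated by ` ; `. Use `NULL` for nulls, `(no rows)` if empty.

shipped | 10 ; shipped | 12 ; open | 11 ; paid | 8 ; paid | 11 ; shipped | 11

Scalar subquery: AVG(qty) over all orders rows = 7.230769 (≈; comparison uses full precision).
Keep rows where qty > that value.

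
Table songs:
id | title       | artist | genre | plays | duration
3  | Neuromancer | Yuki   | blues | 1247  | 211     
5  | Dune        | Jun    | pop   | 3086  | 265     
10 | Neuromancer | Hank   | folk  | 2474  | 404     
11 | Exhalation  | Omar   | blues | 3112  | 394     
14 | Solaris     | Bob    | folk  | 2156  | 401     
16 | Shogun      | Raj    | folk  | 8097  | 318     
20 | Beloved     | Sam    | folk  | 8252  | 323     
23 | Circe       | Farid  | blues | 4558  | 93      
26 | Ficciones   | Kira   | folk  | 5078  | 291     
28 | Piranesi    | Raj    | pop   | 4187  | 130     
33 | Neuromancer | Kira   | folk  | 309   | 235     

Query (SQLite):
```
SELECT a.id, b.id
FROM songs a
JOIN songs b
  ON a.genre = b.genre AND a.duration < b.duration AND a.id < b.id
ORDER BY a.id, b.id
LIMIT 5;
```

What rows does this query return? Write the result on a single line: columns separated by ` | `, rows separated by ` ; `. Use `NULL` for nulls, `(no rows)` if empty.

Pairs (a,b) with same genre, a.duration < b.duration, a.id < b.id.
genre groups: blues:{3,11,23} folk:{10,14,16,20,26,33} pop:{5,28}
Ordered by (a.id, b.id); first 5.

3 | 11 ; 16 | 20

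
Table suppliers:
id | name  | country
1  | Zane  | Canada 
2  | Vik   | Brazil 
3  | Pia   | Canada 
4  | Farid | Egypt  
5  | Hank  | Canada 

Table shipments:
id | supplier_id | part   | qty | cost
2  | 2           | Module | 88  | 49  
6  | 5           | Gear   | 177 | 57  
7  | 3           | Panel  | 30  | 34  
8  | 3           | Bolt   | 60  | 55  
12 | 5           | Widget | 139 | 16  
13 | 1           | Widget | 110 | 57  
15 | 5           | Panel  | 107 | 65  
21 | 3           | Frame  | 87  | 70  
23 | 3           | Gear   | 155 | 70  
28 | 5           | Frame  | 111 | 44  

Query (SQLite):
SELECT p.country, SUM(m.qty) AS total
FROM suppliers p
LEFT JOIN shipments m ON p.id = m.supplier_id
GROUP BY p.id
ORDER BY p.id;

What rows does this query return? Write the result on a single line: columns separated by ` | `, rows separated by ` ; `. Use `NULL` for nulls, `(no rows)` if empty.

LEFT JOIN keeps every suppliers row; unmatched ones get NULL for shipments columns.
Group by suppliers.id and compute SUM(m.qty). SUM over an all-NULL group is NULL.
  1: ids {13} → SUM(m.qty)=110
  2: ids {2} → SUM(m.qty)=88
  3: ids {7, 8, 21, 23} → SUM(m.qty)=332
  4: ids {—} → SUM(m.qty)=NULL
  5: ids {6, 12, 15, 28} → SUM(m.qty)=534

Canada | 110 ; Brazil | 88 ; Canada | 332 ; Egypt | NULL ; Canada | 534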